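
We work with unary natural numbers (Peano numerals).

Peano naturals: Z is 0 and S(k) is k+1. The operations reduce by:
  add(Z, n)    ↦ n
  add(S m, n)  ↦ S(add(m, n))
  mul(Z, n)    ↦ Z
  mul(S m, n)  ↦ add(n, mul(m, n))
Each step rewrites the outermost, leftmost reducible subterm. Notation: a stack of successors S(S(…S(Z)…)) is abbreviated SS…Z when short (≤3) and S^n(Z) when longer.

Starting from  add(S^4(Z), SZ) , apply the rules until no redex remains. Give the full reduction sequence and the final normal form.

Answer: normal form = S^5(Z)  (in 5 steps)

Reduction:
  start: add(S^4(Z), SZ)
  step 1: S(add(SSSZ, SZ))
  step 2: S(S(add(SSZ, SZ)))
  step 3: S(S(S(add(SZ, SZ))))
  step 4: S(S(S(S(add(Z, SZ)))))
  step 5: S^5(Z)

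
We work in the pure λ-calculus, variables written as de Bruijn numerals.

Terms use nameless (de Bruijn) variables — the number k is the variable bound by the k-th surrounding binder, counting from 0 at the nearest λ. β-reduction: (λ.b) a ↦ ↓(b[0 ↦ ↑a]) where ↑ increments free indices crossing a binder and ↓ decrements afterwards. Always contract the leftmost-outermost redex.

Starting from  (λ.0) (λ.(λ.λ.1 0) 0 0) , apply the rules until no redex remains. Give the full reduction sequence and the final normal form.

Answer: normal form = λ.0 0  (in 3 steps)

Reduction:
  start: (λ.0) (λ.(λ.λ.1 0) 0 0)
  step 1: λ.(λ.λ.1 0) 0 0
  step 2: λ.(λ.1 0) 0
  step 3: λ.0 0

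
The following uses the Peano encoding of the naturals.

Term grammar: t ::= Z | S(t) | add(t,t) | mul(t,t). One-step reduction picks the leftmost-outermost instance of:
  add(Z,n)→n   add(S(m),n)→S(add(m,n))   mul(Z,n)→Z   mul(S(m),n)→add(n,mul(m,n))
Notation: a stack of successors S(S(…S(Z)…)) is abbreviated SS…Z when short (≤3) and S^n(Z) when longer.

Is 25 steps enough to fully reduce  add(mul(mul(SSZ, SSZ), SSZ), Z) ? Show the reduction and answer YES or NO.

Answer: NO — after 25 steps the term is S(S(S(S(S(S(add(mul(S(add(Z, mul(Z, SSZ))), SSZ), Z))))))), not yet normal

Derivation:
  start: add(mul(mul(SSZ, SSZ), SSZ), Z)
  →1  add(mul(add(SSZ, mul(SZ, SSZ)), SSZ), Z)
  →2  add(mul(S(add(SZ, mul(SZ, SSZ))), SSZ), Z)
  →3  add(add(SSZ, mul(add(SZ, mul(SZ, SSZ)), SSZ)), Z)
  →4  add(S(add(SZ, mul(add(SZ, mul(SZ, SSZ)), SSZ))), Z)
  →5  S(add(add(SZ, mul(add(SZ, mul(SZ, SSZ)), SSZ)), Z))
  →6  S(add(S(add(Z, mul(add(SZ, mul(SZ, SSZ)), SSZ))), Z))
  →7  S(S(add(add(Z, mul(add(SZ, mul(SZ, SSZ)), SSZ)), Z)))
  →8  S(S(add(mul(add(SZ, mul(SZ, SSZ)), SSZ), Z)))
  →9  S(S(add(mul(S(add(Z, mul(SZ, SSZ))), SSZ), Z)))
  →10  S(S(add(add(SSZ, mul(add(Z, mul(SZ, SSZ)), SSZ)), Z)))
  →11  S(S(add(S(add(SZ, mul(add(Z, mul(SZ, SSZ)), SSZ))), Z)))
  →12  S(S(S(add(add(SZ, mul(add(Z, mul(SZ, SSZ)), SSZ)), Z))))
  →13  S(S(S(add(S(add(Z, mul(add(Z, mul(SZ, SSZ)), SSZ))), Z))))
  →14  S(S(S(S(add(add(Z, mul(add(Z, mul(SZ, SSZ)), SSZ)), Z)))))
  →15  S(S(S(S(add(mul(add(Z, mul(SZ, SSZ)), SSZ), Z)))))
  →16  S(S(S(S(add(mul(mul(SZ, SSZ), SSZ), Z)))))
  →17  S(S(S(S(add(mul(add(SSZ, mul(Z, SSZ)), SSZ), Z)))))
  →18  S(S(S(S(add(mul(S(add(SZ, mul(Z, SSZ))), SSZ), Z)))))
  →19  S(S(S(S(add(add(SSZ, mul(add(SZ, mul(Z, SSZ)), SSZ)), Z)))))
  →20  S(S(S(S(add(S(add(SZ, mul(add(SZ, mul(Z, SSZ)), SSZ))), Z)))))
  →21  S(S(S(S(S(add(add(SZ, mul(add(SZ, mul(Z, SSZ)), SSZ)), Z))))))
  →22  S(S(S(S(S(add(S(add(Z, mul(add(SZ, mul(Z, SSZ)), SSZ))), Z))))))
  →23  S(S(S(S(S(S(add(add(Z, mul(add(SZ, mul(Z, SSZ)), SSZ)), Z)))))))
  →24  S(S(S(S(S(S(add(mul(add(SZ, mul(Z, SSZ)), SSZ), Z)))))))
  →25  S(S(S(S(S(S(add(mul(S(add(Z, mul(Z, SSZ))), SSZ), Z)))))))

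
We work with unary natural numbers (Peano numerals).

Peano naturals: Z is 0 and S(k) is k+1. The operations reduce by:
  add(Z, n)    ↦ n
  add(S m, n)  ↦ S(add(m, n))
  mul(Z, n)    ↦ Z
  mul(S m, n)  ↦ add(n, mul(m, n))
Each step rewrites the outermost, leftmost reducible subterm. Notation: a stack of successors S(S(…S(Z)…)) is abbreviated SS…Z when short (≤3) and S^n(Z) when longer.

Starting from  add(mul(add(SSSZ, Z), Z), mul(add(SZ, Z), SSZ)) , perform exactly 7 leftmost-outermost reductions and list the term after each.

  start: add(mul(add(SSSZ, Z), Z), mul(add(SZ, Z), SSZ))
  →1  add(mul(S(add(SSZ, Z)), Z), mul(add(SZ, Z), SSZ))
  →2  add(add(Z, mul(add(SSZ, Z), Z)), mul(add(SZ, Z), SSZ))
  →3  add(mul(add(SSZ, Z), Z), mul(add(SZ, Z), SSZ))
  →4  add(mul(S(add(SZ, Z)), Z), mul(add(SZ, Z), SSZ))
  →5  add(add(Z, mul(add(SZ, Z), Z)), mul(add(SZ, Z), SSZ))
  →6  add(mul(add(SZ, Z), Z), mul(add(SZ, Z), SSZ))
  →7  add(mul(S(add(Z, Z)), Z), mul(add(SZ, Z), SSZ))

Answer: after 7 steps: add(mul(S(add(Z, Z)), Z), mul(add(SZ, Z), SSZ))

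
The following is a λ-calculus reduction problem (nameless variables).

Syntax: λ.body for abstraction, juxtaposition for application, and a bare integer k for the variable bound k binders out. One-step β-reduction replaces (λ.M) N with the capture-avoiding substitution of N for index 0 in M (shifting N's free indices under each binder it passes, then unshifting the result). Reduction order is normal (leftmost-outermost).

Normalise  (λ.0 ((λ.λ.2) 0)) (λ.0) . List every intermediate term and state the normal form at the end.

Answer: normal form = λ.λ.0  (in 3 steps)

Derivation:
  start: (λ.0 ((λ.λ.2) 0)) (λ.0)
  →1  (λ.0) ((λ.λ.λ.0) (λ.0))
  →2  (λ.λ.λ.0) (λ.0)
  →3  λ.λ.0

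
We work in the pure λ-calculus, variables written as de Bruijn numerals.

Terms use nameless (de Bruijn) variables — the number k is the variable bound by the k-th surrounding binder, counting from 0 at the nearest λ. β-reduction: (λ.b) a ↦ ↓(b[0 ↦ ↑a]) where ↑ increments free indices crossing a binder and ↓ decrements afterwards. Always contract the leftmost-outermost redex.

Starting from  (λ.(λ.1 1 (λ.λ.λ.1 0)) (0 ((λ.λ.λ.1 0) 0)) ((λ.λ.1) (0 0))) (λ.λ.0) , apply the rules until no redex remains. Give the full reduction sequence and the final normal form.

  start: (λ.(λ.1 1 (λ.λ.λ.1 0)) (0 ((λ.λ.λ.1 0) 0)) ((λ.λ.1) (0 0))) (λ.λ.0)
  step 1: (λ.(λ.λ.0) (λ.λ.0) (λ.λ.λ.1 0)) ((λ.λ.0) ((λ.λ.λ.1 0) (λ.λ.0))) ((λ.λ.1) ((λ.λ.0) (λ.λ.0)))
  step 2: (λ.λ.0) (λ.λ.0) (λ.λ.λ.1 0) ((λ.λ.1) ((λ.λ.0) (λ.λ.0)))
  step 3: (λ.0) (λ.λ.λ.1 0) ((λ.λ.1) ((λ.λ.0) (λ.λ.0)))
  step 4: (λ.λ.λ.1 0) ((λ.λ.1) ((λ.λ.0) (λ.λ.0)))
  step 5: λ.λ.1 0

Answer: normal form = λ.λ.1 0  (in 5 steps)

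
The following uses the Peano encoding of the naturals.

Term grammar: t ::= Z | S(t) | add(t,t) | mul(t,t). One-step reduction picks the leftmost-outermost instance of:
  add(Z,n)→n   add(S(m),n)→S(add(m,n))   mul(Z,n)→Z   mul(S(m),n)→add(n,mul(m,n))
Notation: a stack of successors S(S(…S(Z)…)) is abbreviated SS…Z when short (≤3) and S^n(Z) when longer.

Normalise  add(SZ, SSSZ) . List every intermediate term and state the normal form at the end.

Answer: normal form = S^4(Z)  (in 2 steps)

Derivation:
  start: add(SZ, SSSZ)
  [1] S(add(Z, SSSZ))
  [2] S^4(Z)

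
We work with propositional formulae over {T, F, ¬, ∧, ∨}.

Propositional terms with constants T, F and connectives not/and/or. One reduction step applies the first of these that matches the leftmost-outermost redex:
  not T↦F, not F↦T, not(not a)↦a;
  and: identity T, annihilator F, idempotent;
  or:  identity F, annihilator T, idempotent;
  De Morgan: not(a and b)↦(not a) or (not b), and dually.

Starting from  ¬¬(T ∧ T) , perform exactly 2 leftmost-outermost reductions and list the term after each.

Answer: after 2 steps: T

Derivation:
  start: ¬¬(T ∧ T)
  step 1: T ∧ T
  step 2: T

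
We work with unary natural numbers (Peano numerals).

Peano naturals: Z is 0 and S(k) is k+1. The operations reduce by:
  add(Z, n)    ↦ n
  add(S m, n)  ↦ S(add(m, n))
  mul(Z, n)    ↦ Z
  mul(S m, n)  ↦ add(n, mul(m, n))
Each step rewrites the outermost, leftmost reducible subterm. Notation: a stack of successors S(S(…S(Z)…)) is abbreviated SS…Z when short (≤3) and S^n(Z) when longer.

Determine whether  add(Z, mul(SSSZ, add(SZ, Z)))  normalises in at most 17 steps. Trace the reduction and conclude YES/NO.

  start: add(Z, mul(SSSZ, add(SZ, Z)))
  →1  mul(SSSZ, add(SZ, Z))
  →2  add(add(SZ, Z), mul(SSZ, add(SZ, Z)))
  →3  add(S(add(Z, Z)), mul(SSZ, add(SZ, Z)))
  →4  S(add(add(Z, Z), mul(SSZ, add(SZ, Z))))
  →5  S(add(Z, mul(SSZ, add(SZ, Z))))
  →6  S(mul(SSZ, add(SZ, Z)))
  →7  S(add(add(SZ, Z), mul(SZ, add(SZ, Z))))
  →8  S(add(S(add(Z, Z)), mul(SZ, add(SZ, Z))))
  →9  S(S(add(add(Z, Z), mul(SZ, add(SZ, Z)))))
  →10  S(S(add(Z, mul(SZ, add(SZ, Z)))))
  →11  S(S(mul(SZ, add(SZ, Z))))
  →12  S(S(add(add(SZ, Z), mul(Z, add(SZ, Z)))))
  →13  S(S(add(S(add(Z, Z)), mul(Z, add(SZ, Z)))))
  →14  S(S(S(add(add(Z, Z), mul(Z, add(SZ, Z))))))
  →15  S(S(S(add(Z, mul(Z, add(SZ, Z))))))
  →16  S(S(S(mul(Z, add(SZ, Z)))))
  →17  SSSZ

Answer: YES — reaches normal form SSSZ in 17 ≤ 17 steps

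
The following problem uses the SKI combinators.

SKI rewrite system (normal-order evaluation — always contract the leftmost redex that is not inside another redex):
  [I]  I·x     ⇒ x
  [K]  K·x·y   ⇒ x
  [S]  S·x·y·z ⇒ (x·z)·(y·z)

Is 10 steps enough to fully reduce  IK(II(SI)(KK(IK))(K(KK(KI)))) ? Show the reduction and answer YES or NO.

Answer: YES — reaches normal form KK in 7 ≤ 10 steps

Working:
  start: IK(II(SI)(KK(IK))(K(KK(KI))))
  [1] K(II(SI)(KK(IK))(K(KK(KI))))
  [2] K(I(SI)(KK(IK))(K(KK(KI))))
  [3] K(SI(KK(IK))(K(KK(KI))))
  [4] K(I(K(KK(KI)))(KK(IK)(K(KK(KI)))))
  [5] K(K(KK(KI))(KK(IK)(K(KK(KI)))))
  [6] K(KK(KI))
  [7] KK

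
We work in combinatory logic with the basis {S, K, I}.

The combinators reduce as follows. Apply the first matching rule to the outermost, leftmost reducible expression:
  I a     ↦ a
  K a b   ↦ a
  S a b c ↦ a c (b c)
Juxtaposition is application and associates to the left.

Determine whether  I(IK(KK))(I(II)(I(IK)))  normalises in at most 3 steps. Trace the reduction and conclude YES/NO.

Answer: YES — reaches normal form KK in 3 ≤ 3 steps

Reduction:
  start: I(IK(KK))(I(II)(I(IK)))
  →1  IK(KK)(I(II)(I(IK)))
  →2  K(KK)(I(II)(I(IK)))
  →3  KK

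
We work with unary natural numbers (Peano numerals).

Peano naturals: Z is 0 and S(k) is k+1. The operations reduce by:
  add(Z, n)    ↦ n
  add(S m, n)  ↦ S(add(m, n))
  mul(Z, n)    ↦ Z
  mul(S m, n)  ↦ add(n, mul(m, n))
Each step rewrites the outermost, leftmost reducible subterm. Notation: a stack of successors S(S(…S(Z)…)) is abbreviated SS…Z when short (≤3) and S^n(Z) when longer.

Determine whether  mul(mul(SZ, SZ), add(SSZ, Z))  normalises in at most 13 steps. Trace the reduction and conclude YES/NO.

Answer: YES — reaches normal form SSZ in 12 ≤ 13 steps

Working:
  start: mul(mul(SZ, SZ), add(SSZ, Z))
  →1  mul(add(SZ, mul(Z, SZ)), add(SSZ, Z))
  →2  mul(S(add(Z, mul(Z, SZ))), add(SSZ, Z))
  →3  add(add(SSZ, Z), mul(add(Z, mul(Z, SZ)), add(SSZ, Z)))
  →4  add(S(add(SZ, Z)), mul(add(Z, mul(Z, SZ)), add(SSZ, Z)))
  →5  S(add(add(SZ, Z), mul(add(Z, mul(Z, SZ)), add(SSZ, Z))))
  →6  S(add(S(add(Z, Z)), mul(add(Z, mul(Z, SZ)), add(SSZ, Z))))
  →7  S(S(add(add(Z, Z), mul(add(Z, mul(Z, SZ)), add(SSZ, Z)))))
  →8  S(S(add(Z, mul(add(Z, mul(Z, SZ)), add(SSZ, Z)))))
  →9  S(S(mul(add(Z, mul(Z, SZ)), add(SSZ, Z))))
  →10  S(S(mul(mul(Z, SZ), add(SSZ, Z))))
  →11  S(S(mul(Z, add(SSZ, Z))))
  →12  SSZ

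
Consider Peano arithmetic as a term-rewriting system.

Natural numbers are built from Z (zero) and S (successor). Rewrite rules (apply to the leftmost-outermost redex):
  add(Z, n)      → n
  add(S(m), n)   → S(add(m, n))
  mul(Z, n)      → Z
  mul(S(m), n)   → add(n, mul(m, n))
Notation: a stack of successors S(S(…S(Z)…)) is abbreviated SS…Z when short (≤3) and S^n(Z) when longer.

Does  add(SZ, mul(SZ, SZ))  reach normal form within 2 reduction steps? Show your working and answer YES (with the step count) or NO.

  start: add(SZ, mul(SZ, SZ))
  →1  S(add(Z, mul(SZ, SZ)))
  →2  S(mul(SZ, SZ))

Answer: NO — after 2 steps the term is S(mul(SZ, SZ)), not yet normal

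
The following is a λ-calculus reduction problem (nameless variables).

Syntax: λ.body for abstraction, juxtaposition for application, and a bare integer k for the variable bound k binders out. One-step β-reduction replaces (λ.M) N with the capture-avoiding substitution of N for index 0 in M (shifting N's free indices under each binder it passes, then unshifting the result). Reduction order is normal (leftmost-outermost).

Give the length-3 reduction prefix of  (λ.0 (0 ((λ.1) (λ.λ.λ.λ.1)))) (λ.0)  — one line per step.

  start: (λ.0 (0 ((λ.1) (λ.λ.λ.λ.1)))) (λ.0)
  [1] (λ.0) ((λ.0) ((λ.λ.0) (λ.λ.λ.λ.1)))
  [2] (λ.0) ((λ.λ.0) (λ.λ.λ.λ.1))
  [3] (λ.λ.0) (λ.λ.λ.λ.1)

Answer: after 3 steps: (λ.λ.0) (λ.λ.λ.λ.1)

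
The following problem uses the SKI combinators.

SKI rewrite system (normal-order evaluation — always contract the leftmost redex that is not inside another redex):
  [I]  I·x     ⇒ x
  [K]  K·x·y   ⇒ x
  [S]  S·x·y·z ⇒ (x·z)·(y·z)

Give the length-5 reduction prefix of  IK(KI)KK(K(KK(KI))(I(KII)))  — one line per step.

  start: IK(KI)KK(K(KK(KI))(I(KII)))
  →1  K(KI)KK(K(KK(KI))(I(KII)))
  →2  KIK(K(KK(KI))(I(KII)))
  →3  I(K(KK(KI))(I(KII)))
  →4  K(KK(KI))(I(KII))
  →5  KK(KI)

Answer: after 5 steps: KK(KI)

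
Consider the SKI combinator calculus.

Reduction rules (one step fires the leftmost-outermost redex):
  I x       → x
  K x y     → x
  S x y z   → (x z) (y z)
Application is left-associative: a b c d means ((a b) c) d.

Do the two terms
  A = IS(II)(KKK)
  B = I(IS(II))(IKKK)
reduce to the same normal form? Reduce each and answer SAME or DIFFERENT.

Term A:
  start: IS(II)(KKK)
  step 1: S(II)(KKK)
  step 2: SI(KKK)
  step 3: SIK

Term B:
  start: I(IS(II))(IKKK)
  step 1: IS(II)(IKKK)
  step 2: S(II)(IKKK)
  step 3: SI(IKKK)
  step 4: SI(KKK)
  step 5: SIK

Answer: SAME — A ⇓ SIK, B ⇓ SIK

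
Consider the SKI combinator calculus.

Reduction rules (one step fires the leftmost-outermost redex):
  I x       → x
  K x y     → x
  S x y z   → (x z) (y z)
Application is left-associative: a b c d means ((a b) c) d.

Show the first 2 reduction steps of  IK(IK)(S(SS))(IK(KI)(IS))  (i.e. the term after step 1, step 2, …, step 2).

  start: IK(IK)(S(SS))(IK(KI)(IS))
  step 1: K(IK)(S(SS))(IK(KI)(IS))
  step 2: IK(IK(KI)(IS))

Answer: after 2 steps: IK(IK(KI)(IS))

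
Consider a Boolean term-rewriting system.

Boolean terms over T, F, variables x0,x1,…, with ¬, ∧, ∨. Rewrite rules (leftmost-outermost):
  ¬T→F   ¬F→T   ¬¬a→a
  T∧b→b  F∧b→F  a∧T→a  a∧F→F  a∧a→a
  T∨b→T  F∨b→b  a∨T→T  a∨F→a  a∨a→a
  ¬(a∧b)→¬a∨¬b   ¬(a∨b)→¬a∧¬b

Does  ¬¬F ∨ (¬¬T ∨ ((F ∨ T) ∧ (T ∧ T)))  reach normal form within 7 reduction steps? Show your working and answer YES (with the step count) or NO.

Answer: YES — reaches normal form T in 4 ≤ 7 steps

Working:
  start: ¬¬F ∨ (¬¬T ∨ ((F ∨ T) ∧ (T ∧ T)))
  [1] F ∨ (¬¬T ∨ ((F ∨ T) ∧ (T ∧ T)))
  [2] ¬¬T ∨ ((F ∨ T) ∧ (T ∧ T))
  [3] T ∨ ((F ∨ T) ∧ (T ∧ T))
  [4] T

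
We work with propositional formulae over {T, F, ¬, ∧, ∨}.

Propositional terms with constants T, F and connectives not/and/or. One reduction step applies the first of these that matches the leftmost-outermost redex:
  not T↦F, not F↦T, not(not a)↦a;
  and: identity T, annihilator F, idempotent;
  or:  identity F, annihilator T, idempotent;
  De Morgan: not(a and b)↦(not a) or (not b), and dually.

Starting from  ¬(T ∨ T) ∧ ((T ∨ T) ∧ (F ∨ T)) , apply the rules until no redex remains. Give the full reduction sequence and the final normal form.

Answer: normal form = F  (in 4 steps)

Working:
  start: ¬(T ∨ T) ∧ ((T ∨ T) ∧ (F ∨ T))
  →1  (¬T ∧ ¬T) ∧ ((T ∨ T) ∧ (F ∨ T))
  →2  ¬T ∧ ((T ∨ T) ∧ (F ∨ T))
  →3  F ∧ ((T ∨ T) ∧ (F ∨ T))
  →4  F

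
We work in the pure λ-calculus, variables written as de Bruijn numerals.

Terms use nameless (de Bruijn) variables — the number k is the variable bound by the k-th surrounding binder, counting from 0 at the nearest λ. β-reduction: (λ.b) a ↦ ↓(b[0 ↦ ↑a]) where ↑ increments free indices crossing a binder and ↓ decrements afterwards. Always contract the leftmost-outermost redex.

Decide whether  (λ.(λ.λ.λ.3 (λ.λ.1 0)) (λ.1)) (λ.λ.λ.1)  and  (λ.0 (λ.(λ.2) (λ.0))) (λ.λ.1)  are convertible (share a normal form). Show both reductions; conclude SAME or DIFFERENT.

Answer: SAME — A ⇓ λ.λ.λ.λ.1, B ⇓ λ.λ.λ.λ.1

Reduction:
Term A:
  start: (λ.(λ.λ.λ.3 (λ.λ.1 0)) (λ.1)) (λ.λ.λ.1)
  →1  (λ.λ.λ.(λ.λ.λ.1) (λ.λ.1 0)) (λ.λ.λ.λ.1)
  →2  λ.λ.(λ.λ.λ.1) (λ.λ.1 0)
  →3  λ.λ.λ.λ.1

Term B:
  start: (λ.0 (λ.(λ.2) (λ.0))) (λ.λ.1)
  →1  (λ.λ.1) (λ.(λ.λ.λ.1) (λ.0))
  →2  λ.λ.(λ.λ.λ.1) (λ.0)
  →3  λ.λ.λ.λ.1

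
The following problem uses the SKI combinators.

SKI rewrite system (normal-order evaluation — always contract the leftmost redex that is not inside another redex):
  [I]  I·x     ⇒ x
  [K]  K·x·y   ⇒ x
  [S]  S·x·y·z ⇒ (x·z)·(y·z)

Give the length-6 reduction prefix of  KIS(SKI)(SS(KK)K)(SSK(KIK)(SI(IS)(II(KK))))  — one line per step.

Answer: after 6 steps: K(SSK(KIK)(SI(IS)(II(KK))))(KKK(SSK(KIK)(SI(IS)(II(KK)))))

Derivation:
  start: KIS(SKI)(SS(KK)K)(SSK(KIK)(SI(IS)(II(KK))))
  →1  I(SKI)(SS(KK)K)(SSK(KIK)(SI(IS)(II(KK))))
  →2  SKI(SS(KK)K)(SSK(KIK)(SI(IS)(II(KK))))
  →3  K(SS(KK)K)(I(SS(KK)K))(SSK(KIK)(SI(IS)(II(KK))))
  →4  SS(KK)K(SSK(KIK)(SI(IS)(II(KK))))
  →5  SK(KKK)(SSK(KIK)(SI(IS)(II(KK))))
  →6  K(SSK(KIK)(SI(IS)(II(KK))))(KKK(SSK(KIK)(SI(IS)(II(KK)))))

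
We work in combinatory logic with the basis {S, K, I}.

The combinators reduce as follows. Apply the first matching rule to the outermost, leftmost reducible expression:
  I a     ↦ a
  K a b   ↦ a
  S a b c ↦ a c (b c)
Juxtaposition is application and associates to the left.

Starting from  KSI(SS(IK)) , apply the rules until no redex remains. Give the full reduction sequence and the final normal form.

Answer: normal form = S(SSK)  (in 2 steps)

Reduction:
  start: KSI(SS(IK))
  [1] S(SS(IK))
  [2] S(SSK)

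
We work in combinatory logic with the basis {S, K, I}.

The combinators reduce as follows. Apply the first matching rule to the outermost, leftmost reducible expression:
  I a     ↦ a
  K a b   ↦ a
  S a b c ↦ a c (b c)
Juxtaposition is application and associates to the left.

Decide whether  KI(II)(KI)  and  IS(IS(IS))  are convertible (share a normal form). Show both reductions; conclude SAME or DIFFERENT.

Answer: DIFFERENT — A ⇓ KI, B ⇓ S(SS)

Derivation:
Term A:
  start: KI(II)(KI)
  [1] I(KI)
  [2] KI

Term B:
  start: IS(IS(IS))
  [1] S(IS(IS))
  [2] S(S(IS))
  [3] S(SS)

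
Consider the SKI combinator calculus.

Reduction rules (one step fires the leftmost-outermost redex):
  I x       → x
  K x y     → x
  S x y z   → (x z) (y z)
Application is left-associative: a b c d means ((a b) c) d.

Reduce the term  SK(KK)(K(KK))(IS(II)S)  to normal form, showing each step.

Answer: normal form = KK  (in 3 steps)

Reduction:
  start: SK(KK)(K(KK))(IS(II)S)
  →1  K(K(KK))(KK(K(KK)))(IS(II)S)
  →2  K(KK)(IS(II)S)
  →3  KK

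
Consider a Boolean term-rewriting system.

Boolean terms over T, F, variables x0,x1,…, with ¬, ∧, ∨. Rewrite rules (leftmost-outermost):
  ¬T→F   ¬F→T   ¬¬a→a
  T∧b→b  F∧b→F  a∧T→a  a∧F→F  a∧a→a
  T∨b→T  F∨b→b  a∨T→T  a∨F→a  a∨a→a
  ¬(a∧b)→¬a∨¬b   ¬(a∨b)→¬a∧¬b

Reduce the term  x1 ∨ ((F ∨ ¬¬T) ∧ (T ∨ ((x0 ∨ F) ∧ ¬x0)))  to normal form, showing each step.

Answer: normal form = T  (in 5 steps)

Derivation:
  start: x1 ∨ ((F ∨ ¬¬T) ∧ (T ∨ ((x0 ∨ F) ∧ ¬x0)))
  step 1: x1 ∨ (¬¬T ∧ (T ∨ ((x0 ∨ F) ∧ ¬x0)))
  step 2: x1 ∨ (T ∧ (T ∨ ((x0 ∨ F) ∧ ¬x0)))
  step 3: x1 ∨ (T ∨ ((x0 ∨ F) ∧ ¬x0))
  step 4: x1 ∨ T
  step 5: T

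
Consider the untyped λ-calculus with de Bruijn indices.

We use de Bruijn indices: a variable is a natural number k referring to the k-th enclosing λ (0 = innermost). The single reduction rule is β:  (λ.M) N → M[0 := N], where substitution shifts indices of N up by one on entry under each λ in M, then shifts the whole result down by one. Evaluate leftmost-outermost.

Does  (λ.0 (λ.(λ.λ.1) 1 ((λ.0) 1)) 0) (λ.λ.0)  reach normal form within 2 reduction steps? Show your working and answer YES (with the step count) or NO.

  start: (λ.0 (λ.(λ.λ.1) 1 ((λ.0) 1)) 0) (λ.λ.0)
  →1  (λ.λ.0) (λ.(λ.λ.1) (λ.λ.0) ((λ.0) (λ.λ.0))) (λ.λ.0)
  →2  (λ.0) (λ.λ.0)

Answer: NO — after 2 steps the term is (λ.0) (λ.λ.0), not yet normal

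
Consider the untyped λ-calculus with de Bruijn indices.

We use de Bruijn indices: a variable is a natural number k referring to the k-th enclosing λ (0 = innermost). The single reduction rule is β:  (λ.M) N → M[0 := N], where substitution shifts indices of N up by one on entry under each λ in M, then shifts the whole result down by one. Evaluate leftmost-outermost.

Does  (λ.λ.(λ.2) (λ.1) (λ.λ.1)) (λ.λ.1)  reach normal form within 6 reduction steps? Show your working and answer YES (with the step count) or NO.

  start: (λ.λ.(λ.2) (λ.1) (λ.λ.1)) (λ.λ.1)
  [1] λ.(λ.λ.λ.1) (λ.1) (λ.λ.1)
  [2] λ.(λ.λ.1) (λ.λ.1)
  [3] λ.λ.λ.λ.1

Answer: YES — reaches normal form λ.λ.λ.λ.1 in 3 ≤ 6 steps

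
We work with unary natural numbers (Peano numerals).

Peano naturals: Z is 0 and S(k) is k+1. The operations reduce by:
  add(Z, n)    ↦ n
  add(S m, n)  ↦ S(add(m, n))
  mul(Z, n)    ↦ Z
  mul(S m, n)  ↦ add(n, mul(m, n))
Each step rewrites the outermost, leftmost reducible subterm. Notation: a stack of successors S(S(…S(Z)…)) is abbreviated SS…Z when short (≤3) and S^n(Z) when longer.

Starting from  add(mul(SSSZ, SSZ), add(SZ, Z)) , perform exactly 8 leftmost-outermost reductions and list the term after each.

Answer: after 8 steps: S(S(add(S(add(SZ, mul(SZ, SSZ))), add(SZ, Z))))

Derivation:
  start: add(mul(SSSZ, SSZ), add(SZ, Z))
  step 1: add(add(SSZ, mul(SSZ, SSZ)), add(SZ, Z))
  step 2: add(S(add(SZ, mul(SSZ, SSZ))), add(SZ, Z))
  step 3: S(add(add(SZ, mul(SSZ, SSZ)), add(SZ, Z)))
  step 4: S(add(S(add(Z, mul(SSZ, SSZ))), add(SZ, Z)))
  step 5: S(S(add(add(Z, mul(SSZ, SSZ)), add(SZ, Z))))
  step 6: S(S(add(mul(SSZ, SSZ), add(SZ, Z))))
  step 7: S(S(add(add(SSZ, mul(SZ, SSZ)), add(SZ, Z))))
  step 8: S(S(add(S(add(SZ, mul(SZ, SSZ))), add(SZ, Z))))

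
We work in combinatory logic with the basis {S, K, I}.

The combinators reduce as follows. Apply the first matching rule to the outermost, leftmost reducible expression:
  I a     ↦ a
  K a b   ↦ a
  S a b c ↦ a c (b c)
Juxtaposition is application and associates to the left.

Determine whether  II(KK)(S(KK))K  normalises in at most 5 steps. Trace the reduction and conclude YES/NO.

  start: II(KK)(S(KK))K
  step 1: I(KK)(S(KK))K
  step 2: KK(S(KK))K
  step 3: KK

Answer: YES — reaches normal form KK in 3 ≤ 5 steps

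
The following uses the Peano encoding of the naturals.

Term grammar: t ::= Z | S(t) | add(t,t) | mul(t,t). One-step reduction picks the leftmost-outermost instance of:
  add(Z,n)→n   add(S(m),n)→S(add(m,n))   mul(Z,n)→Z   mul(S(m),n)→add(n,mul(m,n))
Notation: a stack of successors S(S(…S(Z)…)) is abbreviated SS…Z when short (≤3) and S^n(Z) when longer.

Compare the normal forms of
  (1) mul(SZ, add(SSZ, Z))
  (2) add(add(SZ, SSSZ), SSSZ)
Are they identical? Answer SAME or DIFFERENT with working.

Answer: DIFFERENT — A ⇓ SSZ, B ⇓ S^7(Z)

Reduction:
Term A:
  start: mul(SZ, add(SSZ, Z))
  step 1: add(add(SSZ, Z), mul(Z, add(SSZ, Z)))
  step 2: add(S(add(SZ, Z)), mul(Z, add(SSZ, Z)))
  step 3: S(add(add(SZ, Z), mul(Z, add(SSZ, Z))))
  step 4: S(add(S(add(Z, Z)), mul(Z, add(SSZ, Z))))
  step 5: S(S(add(add(Z, Z), mul(Z, add(SSZ, Z)))))
  step 6: S(S(add(Z, mul(Z, add(SSZ, Z)))))
  step 7: S(S(mul(Z, add(SSZ, Z))))
  step 8: SSZ

Term B:
  start: add(add(SZ, SSSZ), SSSZ)
  step 1: add(S(add(Z, SSSZ)), SSSZ)
  step 2: S(add(add(Z, SSSZ), SSSZ))
  step 3: S(add(SSSZ, SSSZ))
  step 4: S(S(add(SSZ, SSSZ)))
  step 5: S(S(S(add(SZ, SSSZ))))
  step 6: S(S(S(S(add(Z, SSSZ)))))
  step 7: S^7(Z)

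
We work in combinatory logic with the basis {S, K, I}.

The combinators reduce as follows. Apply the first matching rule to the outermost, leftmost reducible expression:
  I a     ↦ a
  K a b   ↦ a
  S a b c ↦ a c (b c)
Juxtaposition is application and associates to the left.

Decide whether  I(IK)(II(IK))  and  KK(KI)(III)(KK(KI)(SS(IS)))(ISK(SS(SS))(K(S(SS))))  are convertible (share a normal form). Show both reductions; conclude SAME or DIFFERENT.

Answer: DIFFERENT — A ⇓ KK, B ⇓ K(S(SS))

Reduction:
Term A:
  start: I(IK)(II(IK))
  [1] IK(II(IK))
  [2] K(II(IK))
  [3] K(I(IK))
  [4] K(IK)
  [5] KK

Term B:
  start: KK(KI)(III)(KK(KI)(SS(IS)))(ISK(SS(SS))(K(S(SS))))
  [1] K(III)(KK(KI)(SS(IS)))(ISK(SS(SS))(K(S(SS))))
  [2] III(ISK(SS(SS))(K(S(SS))))
  [3] II(ISK(SS(SS))(K(S(SS))))
  [4] I(ISK(SS(SS))(K(S(SS))))
  [5] ISK(SS(SS))(K(S(SS)))
  [6] SK(SS(SS))(K(S(SS)))
  [7] K(K(S(SS)))(SS(SS)(K(S(SS))))
  [8] K(S(SS))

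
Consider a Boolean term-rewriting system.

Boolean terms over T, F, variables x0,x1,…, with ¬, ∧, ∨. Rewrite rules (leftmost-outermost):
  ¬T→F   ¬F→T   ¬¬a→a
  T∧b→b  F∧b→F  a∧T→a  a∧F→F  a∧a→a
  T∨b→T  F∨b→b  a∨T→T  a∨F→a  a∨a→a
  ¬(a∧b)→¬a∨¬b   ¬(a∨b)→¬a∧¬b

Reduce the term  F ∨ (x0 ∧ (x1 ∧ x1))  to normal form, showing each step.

Answer: normal form = x0 ∧ x1  (in 2 steps)

Derivation:
  start: F ∨ (x0 ∧ (x1 ∧ x1))
  [1] x0 ∧ (x1 ∧ x1)
  [2] x0 ∧ x1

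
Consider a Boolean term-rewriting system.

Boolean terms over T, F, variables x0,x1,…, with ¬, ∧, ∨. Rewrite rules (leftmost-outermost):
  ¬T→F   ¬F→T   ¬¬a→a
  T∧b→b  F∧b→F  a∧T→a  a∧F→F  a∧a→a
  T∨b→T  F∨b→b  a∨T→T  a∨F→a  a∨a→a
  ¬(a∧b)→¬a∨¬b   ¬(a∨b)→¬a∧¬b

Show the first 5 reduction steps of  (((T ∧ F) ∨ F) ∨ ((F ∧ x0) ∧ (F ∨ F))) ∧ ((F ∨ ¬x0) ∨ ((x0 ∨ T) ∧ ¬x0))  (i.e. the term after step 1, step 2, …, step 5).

Answer: after 5 steps: F ∧ ((F ∨ ¬x0) ∨ ((x0 ∨ T) ∧ ¬x0))

Reduction:
  start: (((T ∧ F) ∨ F) ∨ ((F ∧ x0) ∧ (F ∨ F))) ∧ ((F ∨ ¬x0) ∨ ((x0 ∨ T) ∧ ¬x0))
  →1  ((T ∧ F) ∨ ((F ∧ x0) ∧ (F ∨ F))) ∧ ((F ∨ ¬x0) ∨ ((x0 ∨ T) ∧ ¬x0))
  →2  (F ∨ ((F ∧ x0) ∧ (F ∨ F))) ∧ ((F ∨ ¬x0) ∨ ((x0 ∨ T) ∧ ¬x0))
  →3  ((F ∧ x0) ∧ (F ∨ F)) ∧ ((F ∨ ¬x0) ∨ ((x0 ∨ T) ∧ ¬x0))
  →4  (F ∧ (F ∨ F)) ∧ ((F ∨ ¬x0) ∨ ((x0 ∨ T) ∧ ¬x0))
  →5  F ∧ ((F ∨ ¬x0) ∨ ((x0 ∨ T) ∧ ¬x0))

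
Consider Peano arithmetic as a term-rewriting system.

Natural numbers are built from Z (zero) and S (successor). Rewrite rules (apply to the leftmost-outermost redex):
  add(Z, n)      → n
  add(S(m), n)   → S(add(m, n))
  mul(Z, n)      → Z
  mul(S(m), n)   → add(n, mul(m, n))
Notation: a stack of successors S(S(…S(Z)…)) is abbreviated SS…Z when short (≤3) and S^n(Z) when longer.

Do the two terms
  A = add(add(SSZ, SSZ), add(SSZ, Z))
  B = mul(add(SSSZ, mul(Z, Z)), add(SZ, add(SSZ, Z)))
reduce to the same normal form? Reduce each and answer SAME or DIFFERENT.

Term A:
  start: add(add(SSZ, SSZ), add(SSZ, Z))
  →1  add(S(add(SZ, SSZ)), add(SSZ, Z))
  →2  S(add(add(SZ, SSZ), add(SSZ, Z)))
  →3  S(add(S(add(Z, SSZ)), add(SSZ, Z)))
  →4  S(S(add(add(Z, SSZ), add(SSZ, Z))))
  →5  S(S(add(SSZ, add(SSZ, Z))))
  →6  S(S(S(add(SZ, add(SSZ, Z)))))
  →7  S(S(S(S(add(Z, add(SSZ, Z))))))
  →8  S(S(S(S(add(SSZ, Z)))))
  →9  S(S(S(S(S(add(SZ, Z))))))
  →10  S(S(S(S(S(S(add(Z, Z)))))))
  →11  S^6(Z)

Term B:
  start: mul(add(SSSZ, mul(Z, Z)), add(SZ, add(SSZ, Z)))
  →1  mul(S(add(SSZ, mul(Z, Z))), add(SZ, add(SSZ, Z)))
  →2  add(add(SZ, add(SSZ, Z)), mul(add(SSZ, mul(Z, Z)), add(SZ, add(SSZ, Z))))
  →3  add(S(add(Z, add(SSZ, Z))), mul(add(SSZ, mul(Z, Z)), add(SZ, add(SSZ, Z))))
  →4  S(add(add(Z, add(SSZ, Z)), mul(add(SSZ, mul(Z, Z)), add(SZ, add(SSZ, Z)))))
  →5  S(add(add(SSZ, Z), mul(add(SSZ, mul(Z, Z)), add(SZ, add(SSZ, Z)))))
  →6  S(add(S(add(SZ, Z)), mul(add(SSZ, mul(Z, Z)), add(SZ, add(SSZ, Z)))))
  →7  S(S(add(add(SZ, Z), mul(add(SSZ, mul(Z, Z)), add(SZ, add(SSZ, Z))))))
  →8  S(S(add(S(add(Z, Z)), mul(add(SSZ, mul(Z, Z)), add(SZ, add(SSZ, Z))))))
  →9  S(S(S(add(add(Z, Z), mul(add(SSZ, mul(Z, Z)), add(SZ, add(SSZ, Z)))))))
  →10  S(S(S(add(Z, mul(add(SSZ, mul(Z, Z)), add(SZ, add(SSZ, Z)))))))
  →11  S(S(S(mul(add(SSZ, mul(Z, Z)), add(SZ, add(SSZ, Z))))))
  →12  S(S(S(mul(S(add(SZ, mul(Z, Z))), add(SZ, add(SSZ, Z))))))
  →13  S(S(S(add(add(SZ, add(SSZ, Z)), mul(add(SZ, mul(Z, Z)), add(SZ, add(SSZ, Z)))))))
  →14  S(S(S(add(S(add(Z, add(SSZ, Z))), mul(add(SZ, mul(Z, Z)), add(SZ, add(SSZ, Z)))))))
  →15  S(S(S(S(add(add(Z, add(SSZ, Z)), mul(add(SZ, mul(Z, Z)), add(SZ, add(SSZ, Z))))))))
  →16  S(S(S(S(add(add(SSZ, Z), mul(add(SZ, mul(Z, Z)), add(SZ, add(SSZ, Z))))))))
  →17  S(S(S(S(add(S(add(SZ, Z)), mul(add(SZ, mul(Z, Z)), add(SZ, add(SSZ, Z))))))))
  →18  S(S(S(S(S(add(add(SZ, Z), mul(add(SZ, mul(Z, Z)), add(SZ, add(SSZ, Z)))))))))
  →19  S(S(S(S(S(add(S(add(Z, Z)), mul(add(SZ, mul(Z, Z)), add(SZ, add(SSZ, Z)))))))))
  →20  S(S(S(S(S(S(add(add(Z, Z), mul(add(SZ, mul(Z, Z)), add(SZ, add(SSZ, Z))))))))))
  →21  S(S(S(S(S(S(add(Z, mul(add(SZ, mul(Z, Z)), add(SZ, add(SSZ, Z))))))))))
  →22  S(S(S(S(S(S(mul(add(SZ, mul(Z, Z)), add(SZ, add(SSZ, Z)))))))))
  →23  S(S(S(S(S(S(mul(S(add(Z, mul(Z, Z))), add(SZ, add(SSZ, Z)))))))))
  →24  S(S(S(S(S(S(add(add(SZ, add(SSZ, Z)), mul(add(Z, mul(Z, Z)), add(SZ, add(SSZ, Z))))))))))
  →25  S(S(S(S(S(S(add(S(add(Z, add(SSZ, Z))), mul(add(Z, mul(Z, Z)), add(SZ, add(SSZ, Z))))))))))
  →26  S(S(S(S(S(S(S(add(add(Z, add(SSZ, Z)), mul(add(Z, mul(Z, Z)), add(SZ, add(SSZ, Z)))))))))))
  →27  S(S(S(S(S(S(S(add(add(SSZ, Z), mul(add(Z, mul(Z, Z)), add(SZ, add(SSZ, Z)))))))))))
  →28  S(S(S(S(S(S(S(add(S(add(SZ, Z)), mul(add(Z, mul(Z, Z)), add(SZ, add(SSZ, Z)))))))))))
  →29  S(S(S(S(S(S(S(S(add(add(SZ, Z), mul(add(Z, mul(Z, Z)), add(SZ, add(SSZ, Z))))))))))))
  →30  S(S(S(S(S(S(S(S(add(S(add(Z, Z)), mul(add(Z, mul(Z, Z)), add(SZ, add(SSZ, Z))))))))))))
  →31  S(S(S(S(S(S(S(S(S(add(add(Z, Z), mul(add(Z, mul(Z, Z)), add(SZ, add(SSZ, Z)))))))))))))
  →32  S(S(S(S(S(S(S(S(S(add(Z, mul(add(Z, mul(Z, Z)), add(SZ, add(SSZ, Z)))))))))))))
  →33  S(S(S(S(S(S(S(S(S(mul(add(Z, mul(Z, Z)), add(SZ, add(SSZ, Z))))))))))))
  →34  S(S(S(S(S(S(S(S(S(mul(mul(Z, Z), add(SZ, add(SSZ, Z))))))))))))
  →35  S(S(S(S(S(S(S(S(S(mul(Z, add(SZ, add(SSZ, Z))))))))))))
  →36  S^9(Z)

Answer: DIFFERENT — A ⇓ S^6(Z), B ⇓ S^9(Z)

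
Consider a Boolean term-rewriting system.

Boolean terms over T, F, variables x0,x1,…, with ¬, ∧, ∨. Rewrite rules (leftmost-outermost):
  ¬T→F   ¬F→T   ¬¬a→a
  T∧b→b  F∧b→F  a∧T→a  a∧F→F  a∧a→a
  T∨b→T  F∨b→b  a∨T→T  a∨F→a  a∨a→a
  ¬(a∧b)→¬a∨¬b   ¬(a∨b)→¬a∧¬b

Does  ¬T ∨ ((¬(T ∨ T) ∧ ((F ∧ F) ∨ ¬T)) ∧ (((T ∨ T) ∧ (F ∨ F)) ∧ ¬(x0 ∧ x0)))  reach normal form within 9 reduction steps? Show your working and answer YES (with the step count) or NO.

Answer: YES — reaches normal form F in 7 ≤ 9 steps

Reduction:
  start: ¬T ∨ ((¬(T ∨ T) ∧ ((F ∧ F) ∨ ¬T)) ∧ (((T ∨ T) ∧ (F ∨ F)) ∧ ¬(x0 ∧ x0)))
  [1] F ∨ ((¬(T ∨ T) ∧ ((F ∧ F) ∨ ¬T)) ∧ (((T ∨ T) ∧ (F ∨ F)) ∧ ¬(x0 ∧ x0)))
  [2] (¬(T ∨ T) ∧ ((F ∧ F) ∨ ¬T)) ∧ (((T ∨ T) ∧ (F ∨ F)) ∧ ¬(x0 ∧ x0))
  [3] ((¬T ∧ ¬T) ∧ ((F ∧ F) ∨ ¬T)) ∧ (((T ∨ T) ∧ (F ∨ F)) ∧ ¬(x0 ∧ x0))
  [4] (¬T ∧ ((F ∧ F) ∨ ¬T)) ∧ (((T ∨ T) ∧ (F ∨ F)) ∧ ¬(x0 ∧ x0))
  [5] (F ∧ ((F ∧ F) ∨ ¬T)) ∧ (((T ∨ T) ∧ (F ∨ F)) ∧ ¬(x0 ∧ x0))
  [6] F ∧ (((T ∨ T) ∧ (F ∨ F)) ∧ ¬(x0 ∧ x0))
  [7] F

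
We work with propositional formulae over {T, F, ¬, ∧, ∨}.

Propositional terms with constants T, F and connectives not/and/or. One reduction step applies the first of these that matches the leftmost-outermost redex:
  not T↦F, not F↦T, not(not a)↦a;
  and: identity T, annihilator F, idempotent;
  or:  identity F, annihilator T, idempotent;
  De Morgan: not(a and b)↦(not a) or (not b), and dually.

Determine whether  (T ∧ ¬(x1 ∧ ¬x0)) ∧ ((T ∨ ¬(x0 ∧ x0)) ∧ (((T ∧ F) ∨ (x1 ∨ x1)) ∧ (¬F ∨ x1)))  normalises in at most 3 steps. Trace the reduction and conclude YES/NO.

  start: (T ∧ ¬(x1 ∧ ¬x0)) ∧ ((T ∨ ¬(x0 ∧ x0)) ∧ (((T ∧ F) ∨ (x1 ∨ x1)) ∧ (¬F ∨ x1)))
  [1] ¬(x1 ∧ ¬x0) ∧ ((T ∨ ¬(x0 ∧ x0)) ∧ (((T ∧ F) ∨ (x1 ∨ x1)) ∧ (¬F ∨ x1)))
  [2] (¬x1 ∨ ¬¬x0) ∧ ((T ∨ ¬(x0 ∧ x0)) ∧ (((T ∧ F) ∨ (x1 ∨ x1)) ∧ (¬F ∨ x1)))
  [3] (¬x1 ∨ x0) ∧ ((T ∨ ¬(x0 ∧ x0)) ∧ (((T ∧ F) ∨ (x1 ∨ x1)) ∧ (¬F ∨ x1)))

Answer: NO — after 3 steps the term is (¬x1 ∨ x0) ∧ ((T ∨ ¬(x0 ∧ x0)) ∧ (((T ∧ F) ∨ (x1 ∨ x1)) ∧ (¬F ∨ x1))), not yet normal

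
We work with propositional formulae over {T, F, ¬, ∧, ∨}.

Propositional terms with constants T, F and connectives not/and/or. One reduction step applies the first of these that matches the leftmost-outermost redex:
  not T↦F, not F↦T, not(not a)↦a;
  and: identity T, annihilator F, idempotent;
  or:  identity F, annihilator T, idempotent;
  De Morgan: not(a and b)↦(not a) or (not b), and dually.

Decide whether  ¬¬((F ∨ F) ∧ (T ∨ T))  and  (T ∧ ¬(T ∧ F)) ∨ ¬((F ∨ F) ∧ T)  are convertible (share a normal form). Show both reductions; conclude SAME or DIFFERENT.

Term A:
  start: ¬¬((F ∨ F) ∧ (T ∨ T))
  →1  (F ∨ F) ∧ (T ∨ T)
  →2  F ∧ (T ∨ T)
  →3  F

Term B:
  start: (T ∧ ¬(T ∧ F)) ∨ ¬((F ∨ F) ∧ T)
  →1  ¬(T ∧ F) ∨ ¬((F ∨ F) ∧ T)
  →2  (¬T ∨ ¬F) ∨ ¬((F ∨ F) ∧ T)
  →3  (F ∨ ¬F) ∨ ¬((F ∨ F) ∧ T)
  →4  ¬F ∨ ¬((F ∨ F) ∧ T)
  →5  T ∨ ¬((F ∨ F) ∧ T)
  →6  T

Answer: DIFFERENT — A ⇓ F, B ⇓ T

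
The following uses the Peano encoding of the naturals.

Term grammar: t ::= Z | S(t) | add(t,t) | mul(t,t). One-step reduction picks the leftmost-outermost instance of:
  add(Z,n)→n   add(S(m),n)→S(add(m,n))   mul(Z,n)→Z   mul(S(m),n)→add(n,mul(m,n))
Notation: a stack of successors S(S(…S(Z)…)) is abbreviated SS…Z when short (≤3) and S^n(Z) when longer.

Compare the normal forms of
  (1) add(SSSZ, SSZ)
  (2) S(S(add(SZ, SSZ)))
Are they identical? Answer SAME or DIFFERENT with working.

Answer: SAME — A ⇓ S^5(Z), B ⇓ S^5(Z)

Reduction:
Term A:
  start: add(SSSZ, SSZ)
  step 1: S(add(SSZ, SSZ))
  step 2: S(S(add(SZ, SSZ)))
  step 3: S(S(S(add(Z, SSZ))))
  step 4: S^5(Z)

Term B:
  start: S(S(add(SZ, SSZ)))
  step 1: S(S(S(add(Z, SSZ))))
  step 2: S^5(Z)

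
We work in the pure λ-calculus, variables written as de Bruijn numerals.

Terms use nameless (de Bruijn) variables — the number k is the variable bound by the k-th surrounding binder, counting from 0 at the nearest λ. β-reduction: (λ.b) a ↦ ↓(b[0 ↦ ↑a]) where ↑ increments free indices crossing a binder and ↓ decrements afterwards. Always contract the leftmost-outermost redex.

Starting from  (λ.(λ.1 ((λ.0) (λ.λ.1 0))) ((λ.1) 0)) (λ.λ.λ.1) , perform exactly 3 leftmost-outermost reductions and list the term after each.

Answer: after 3 steps: λ.λ.1

Working:
  start: (λ.(λ.1 ((λ.0) (λ.λ.1 0))) ((λ.1) 0)) (λ.λ.λ.1)
  →1  (λ.(λ.λ.λ.1) ((λ.0) (λ.λ.1 0))) ((λ.λ.λ.λ.1) (λ.λ.λ.1))
  →2  (λ.λ.λ.1) ((λ.0) (λ.λ.1 0))
  →3  λ.λ.1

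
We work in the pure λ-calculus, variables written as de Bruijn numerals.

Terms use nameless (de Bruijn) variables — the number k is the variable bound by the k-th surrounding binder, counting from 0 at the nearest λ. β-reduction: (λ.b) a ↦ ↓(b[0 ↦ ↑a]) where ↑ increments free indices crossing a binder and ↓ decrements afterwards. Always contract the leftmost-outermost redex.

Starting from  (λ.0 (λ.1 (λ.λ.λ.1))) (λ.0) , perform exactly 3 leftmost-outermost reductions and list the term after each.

Answer: after 3 steps: λ.λ.λ.λ.1

Derivation:
  start: (λ.0 (λ.1 (λ.λ.λ.1))) (λ.0)
  [1] (λ.0) (λ.(λ.0) (λ.λ.λ.1))
  [2] λ.(λ.0) (λ.λ.λ.1)
  [3] λ.λ.λ.λ.1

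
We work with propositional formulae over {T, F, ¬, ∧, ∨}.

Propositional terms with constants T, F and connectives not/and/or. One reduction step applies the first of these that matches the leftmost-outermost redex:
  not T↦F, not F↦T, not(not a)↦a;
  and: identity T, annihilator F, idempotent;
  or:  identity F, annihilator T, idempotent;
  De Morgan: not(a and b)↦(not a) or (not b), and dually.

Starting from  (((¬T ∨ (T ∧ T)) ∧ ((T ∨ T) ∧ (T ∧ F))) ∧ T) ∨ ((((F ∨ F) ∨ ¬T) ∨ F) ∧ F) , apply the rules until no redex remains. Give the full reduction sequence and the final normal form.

  start: (((¬T ∨ (T ∧ T)) ∧ ((T ∨ T) ∧ (T ∧ F))) ∧ T) ∨ ((((F ∨ F) ∨ ¬T) ∨ F) ∧ F)
  →1  ((¬T ∨ (T ∧ T)) ∧ ((T ∨ T) ∧ (T ∧ F))) ∨ ((((F ∨ F) ∨ ¬T) ∨ F) ∧ F)
  →2  ((F ∨ (T ∧ T)) ∧ ((T ∨ T) ∧ (T ∧ F))) ∨ ((((F ∨ F) ∨ ¬T) ∨ F) ∧ F)
  →3  ((T ∧ T) ∧ ((T ∨ T) ∧ (T ∧ F))) ∨ ((((F ∨ F) ∨ ¬T) ∨ F) ∧ F)
  →4  (T ∧ ((T ∨ T) ∧ (T ∧ F))) ∨ ((((F ∨ F) ∨ ¬T) ∨ F) ∧ F)
  →5  ((T ∨ T) ∧ (T ∧ F)) ∨ ((((F ∨ F) ∨ ¬T) ∨ F) ∧ F)
  →6  (T ∧ (T ∧ F)) ∨ ((((F ∨ F) ∨ ¬T) ∨ F) ∧ F)
  →7  (T ∧ F) ∨ ((((F ∨ F) ∨ ¬T) ∨ F) ∧ F)
  →8  F ∨ ((((F ∨ F) ∨ ¬T) ∨ F) ∧ F)
  →9  (((F ∨ F) ∨ ¬T) ∨ F) ∧ F
  →10  F

Answer: normal form = F  (in 10 steps)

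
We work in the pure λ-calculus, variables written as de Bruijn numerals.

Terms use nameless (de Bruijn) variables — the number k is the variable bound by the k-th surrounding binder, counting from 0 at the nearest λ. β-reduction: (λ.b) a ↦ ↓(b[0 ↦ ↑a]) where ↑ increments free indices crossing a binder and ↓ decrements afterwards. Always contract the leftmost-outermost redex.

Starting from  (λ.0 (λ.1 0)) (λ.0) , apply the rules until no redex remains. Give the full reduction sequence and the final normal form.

Answer: normal form = λ.0  (in 3 steps)

Working:
  start: (λ.0 (λ.1 0)) (λ.0)
  →1  (λ.0) (λ.(λ.0) 0)
  →2  λ.(λ.0) 0
  →3  λ.0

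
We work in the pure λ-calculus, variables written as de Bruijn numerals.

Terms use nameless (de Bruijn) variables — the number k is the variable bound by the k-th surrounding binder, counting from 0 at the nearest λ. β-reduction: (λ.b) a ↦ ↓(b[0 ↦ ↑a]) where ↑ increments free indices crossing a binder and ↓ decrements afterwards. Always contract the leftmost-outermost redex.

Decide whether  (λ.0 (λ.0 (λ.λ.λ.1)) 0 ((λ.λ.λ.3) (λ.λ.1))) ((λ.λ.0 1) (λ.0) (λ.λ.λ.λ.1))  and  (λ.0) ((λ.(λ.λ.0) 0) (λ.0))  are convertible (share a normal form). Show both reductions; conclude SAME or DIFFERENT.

Answer: DIFFERENT — A ⇓ λ.λ.λ.1, B ⇓ λ.0

Reduction:
Term A:
  start: (λ.0 (λ.0 (λ.λ.λ.1)) 0 ((λ.λ.λ.3) (λ.λ.1))) ((λ.λ.0 1) (λ.0) (λ.λ.λ.λ.1))
  →1  (λ.λ.0 1) (λ.0) (λ.λ.λ.λ.1) (λ.0 (λ.λ.λ.1)) ((λ.λ.0 1) (λ.0) (λ.λ.λ.λ.1)) ((λ.λ.λ.(λ.λ.0 1) (λ.0) (λ.λ.λ.λ.1)) (λ.λ.1))
  →2  (λ.0 (λ.0)) (λ.λ.λ.λ.1) (λ.0 (λ.λ.λ.1)) ((λ.λ.0 1) (λ.0) (λ.λ.λ.λ.1)) ((λ.λ.λ.(λ.λ.0 1) (λ.0) (λ.λ.λ.λ.1)) (λ.λ.1))
  →3  (λ.λ.λ.λ.1) (λ.0) (λ.0 (λ.λ.λ.1)) ((λ.λ.0 1) (λ.0) (λ.λ.λ.λ.1)) ((λ.λ.λ.(λ.λ.0 1) (λ.0) (λ.λ.λ.λ.1)) (λ.λ.1))
  →4  (λ.λ.λ.1) (λ.0 (λ.λ.λ.1)) ((λ.λ.0 1) (λ.0) (λ.λ.λ.λ.1)) ((λ.λ.λ.(λ.λ.0 1) (λ.0) (λ.λ.λ.λ.1)) (λ.λ.1))
  →5  (λ.λ.1) ((λ.λ.0 1) (λ.0) (λ.λ.λ.λ.1)) ((λ.λ.λ.(λ.λ.0 1) (λ.0) (λ.λ.λ.λ.1)) (λ.λ.1))
  →6  (λ.(λ.λ.0 1) (λ.0) (λ.λ.λ.λ.1)) ((λ.λ.λ.(λ.λ.0 1) (λ.0) (λ.λ.λ.λ.1)) (λ.λ.1))
  →7  (λ.λ.0 1) (λ.0) (λ.λ.λ.λ.1)
  →8  (λ.0 (λ.0)) (λ.λ.λ.λ.1)
  →9  (λ.λ.λ.λ.1) (λ.0)
  →10  λ.λ.λ.1

Term B:
  start: (λ.0) ((λ.(λ.λ.0) 0) (λ.0))
  →1  (λ.(λ.λ.0) 0) (λ.0)
  →2  (λ.λ.0) (λ.0)
  →3  λ.0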